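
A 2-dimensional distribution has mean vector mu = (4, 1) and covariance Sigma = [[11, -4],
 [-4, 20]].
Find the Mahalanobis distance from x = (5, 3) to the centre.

Step 1 — centre the observation: (x - mu) = (1, 2).

Step 2 — invert Sigma. det(Sigma) = 11·20 - (-4)² = 204.
  Sigma^{-1} = (1/det) · [[d, -b], [-b, a]] = [[0.098, 0.0196],
 [0.0196, 0.0539]].

Step 3 — form the quadratic (x - mu)^T · Sigma^{-1} · (x - mu):
  Sigma^{-1} · (x - mu) = (0.1373, 0.1275).
  (x - mu)^T · [Sigma^{-1} · (x - mu)] = (1)·(0.1373) + (2)·(0.1275) = 0.3922.

Step 4 — take square root: d = √(0.3922) ≈ 0.6262.

d(x, mu) = √(0.3922) ≈ 0.6262


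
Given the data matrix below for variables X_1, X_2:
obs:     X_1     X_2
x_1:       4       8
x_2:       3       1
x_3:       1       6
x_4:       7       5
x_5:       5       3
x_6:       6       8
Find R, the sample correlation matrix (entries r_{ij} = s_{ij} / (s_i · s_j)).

Step 1 — column means:
  mean(X_1) = (4 + 3 + 1 + 7 + 5 + 6) / 6 = 26/6 = 4.3333
  mean(X_2) = (8 + 1 + 6 + 5 + 3 + 8) / 6 = 31/6 = 5.1667

Step 2 — sample variances and covariances s[i,j] = (1/(n-1)) · Σ_k (x_{k,i} - mean_i) · (x_{k,j} - mean_j), with n-1 = 5:
  s[X_1,X_1] = ((-0.3333)·(-0.3333) + (-1.3333)·(-1.3333) + (-3.3333)·(-3.3333) + (2.6667)·(2.6667) + (0.6667)·(0.6667) + (1.6667)·(1.6667)) / 5 = 23.3333/5 = 4.6667
  s[X_1,X_2] = ((-0.3333)·(2.8333) + (-1.3333)·(-4.1667) + (-3.3333)·(0.8333) + (2.6667)·(-0.1667) + (0.6667)·(-2.1667) + (1.6667)·(2.8333)) / 5 = 4.6667/5 = 0.9333
  s[X_2,X_2] = ((2.8333)·(2.8333) + (-4.1667)·(-4.1667) + (0.8333)·(0.8333) + (-0.1667)·(-0.1667) + (-2.1667)·(-2.1667) + (2.8333)·(2.8333)) / 5 = 38.8333/5 = 7.7667
  Sample standard deviations s_i = √(s[i,i]):
  s(X_1) = √(4.6667) = 2.1602
  s(X_2) = √(7.7667) = 2.7869

Step 3 — r_{ij} = s_{ij} / (s_i · s_j):
  r[X_1,X_1] = 1 (diagonal).
  r[X_1,X_2] = 0.9333 / (2.1602 · 2.7869) = 0.9333 / 6.0203 = 0.155
  r[X_2,X_2] = 1 (diagonal).

R is symmetric with unit diagonal. Assembling:

R = [[1, 0.155],
 [0.155, 1]]


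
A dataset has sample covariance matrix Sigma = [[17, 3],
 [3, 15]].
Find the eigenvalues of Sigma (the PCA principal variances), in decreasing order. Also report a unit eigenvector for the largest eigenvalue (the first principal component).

Step 1 — characteristic polynomial of 2×2 Sigma:
  det(Sigma - λI) = λ² - trace · λ + det = 0.
  trace = 17 + 15 = 32, det = 17·15 - (3)² = 246.
Step 2 — discriminant:
  Δ = trace² - 4·det = 1024 - 984 = 40.
Step 3 — eigenvalues:
  λ = (trace ± √Δ)/2 = (32 ± 6.3246)/2,
  λ_1 = 19.1623,  λ_2 = 12.8377.

Step 4 — unit eigenvector for λ_1: solve (Sigma - λ_1 I)v = 0. First row:
  (17 - 19.1623)·v_x + (3)·v_y = 0, i.e. (-2.1623)·v_x + (3)·v_y = 0,
  so v ∝ (b, λ_1 - a) = (3, 2.1623) = u.
  ||u|| = √((3)² + (2.1623)²) = √(13.6754) ≈ 3.698,
  v_1 = u/||u|| ≈ (0.8112, 0.5847) (||v_1|| = 1).

λ_1 = 19.1623,  λ_2 = 12.8377;  v_1 ≈ (0.8112, 0.5847)


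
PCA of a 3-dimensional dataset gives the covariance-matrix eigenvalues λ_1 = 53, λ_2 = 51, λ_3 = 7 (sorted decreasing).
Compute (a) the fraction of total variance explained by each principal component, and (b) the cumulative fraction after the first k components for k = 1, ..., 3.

Step 1 — total variance = trace(Sigma) = Σ λ_i = 53 + 51 + 7 = 111.

Step 2 — fraction explained by component i = λ_i / Σ λ:
  PC1: 53/111 = 0.4775
  PC2: 51/111 = 0.4595
  PC3: 7/111 = 0.0631

Step 3 — cumulative fraction after k components = (λ_1 + ... + λ_k) / Σ λ:
  k = 1: 53/111 = 0.4775
  k = 2: (53 + 51)/111 = 104/111 = 0.9369
  k = 3: (53 + 51 + 7)/111 = 111/111 = 1

Summary (fraction, with percent):

explained: PC1 0.4775 (47.75%), PC2 0.4595 (45.95%), PC3 0.0631 (6.31%);  cumulative: 0.4775, 0.9369, 1


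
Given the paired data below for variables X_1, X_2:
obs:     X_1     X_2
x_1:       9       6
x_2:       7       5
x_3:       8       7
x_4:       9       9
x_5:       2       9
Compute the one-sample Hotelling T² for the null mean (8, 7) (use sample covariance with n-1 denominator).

Step 1 — sample mean vector:
  mean(X_1) = (9 + 7 + 8 + 9 + 2) / 5 = 35/5 = 7
  mean(X_2) = (6 + 5 + 7 + 9 + 9) / 5 = 36/5 = 7.2
  x̄ = (7, 7.2),  deviation x̄ - mu_0 = (7, 7.2) - (8, 7) = (-1, 0.2).

Step 2 — sample covariance matrix, S[i,j] = (1/(n-1)) · Σ_k (x_{k,i} - mean_i) · (x_{k,j} - mean_j), divisor n-1 = 4:
  S[X_1,X_1] = ((2)·(2) + (0)·(0) + (1)·(1) + (2)·(2) + (-5)·(-5)) / 4 = 34/4 = 8.5
  S[X_1,X_2] = ((2)·(-1.2) + (0)·(-2.2) + (1)·(-0.2) + (2)·(1.8) + (-5)·(1.8)) / 4 = -8/4 = -2
  S[X_2,X_2] = ((-1.2)·(-1.2) + (-2.2)·(-2.2) + (-0.2)·(-0.2) + (1.8)·(1.8) + (1.8)·(1.8)) / 4 = 12.8/4 = 3.2
  S = [[8.5, -2],
 [-2, 3.2]].

Step 3 — invert S. det(S) = 8.5·3.2 - (-2)² = 23.2.
  S^{-1} = (1/det) · [[d, -b], [-b, a]] = [[0.1379, 0.0862],
 [0.0862, 0.3664]].

Step 4 — quadratic form (x̄ - mu_0)^T · S^{-1} · (x̄ - mu_0):
  S^{-1} · (x̄ - mu_0) = (-0.1207, -0.0129),
  (x̄ - mu_0)^T · [...] = (-1)·(-0.1207) + (0.2)·(-0.0129) = 0.1181.

Step 5 — scale by n: T² = 5 · 0.1181 = 0.5905.

T² ≈ 0.5905


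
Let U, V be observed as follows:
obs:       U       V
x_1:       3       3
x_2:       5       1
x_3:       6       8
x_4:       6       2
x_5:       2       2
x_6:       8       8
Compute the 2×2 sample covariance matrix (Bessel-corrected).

Step 1 — column means:
  mean(U) = (3 + 5 + 6 + 6 + 2 + 8) / 6 = 30/6 = 5
  mean(V) = (3 + 1 + 8 + 2 + 2 + 8) / 6 = 24/6 = 4

Step 2 — sample covariance S[i,j] = (1/(n-1)) · Σ_k (x_{k,i} - mean_i) · (x_{k,j} - mean_j), with n-1 = 5.
  S[U,U] = ((-2)·(-2) + (0)·(0) + (1)·(1) + (1)·(1) + (-3)·(-3) + (3)·(3)) / 5 = 24/5 = 4.8
  S[U,V] = ((-2)·(-1) + (0)·(-3) + (1)·(4) + (1)·(-2) + (-3)·(-2) + (3)·(4)) / 5 = 22/5 = 4.4
  S[V,V] = ((-1)·(-1) + (-3)·(-3) + (4)·(4) + (-2)·(-2) + (-2)·(-2) + (4)·(4)) / 5 = 50/5 = 10

S is symmetric (S[j,i] = S[i,j]). Assembling:

S = [[4.8, 4.4],
 [4.4, 10]]


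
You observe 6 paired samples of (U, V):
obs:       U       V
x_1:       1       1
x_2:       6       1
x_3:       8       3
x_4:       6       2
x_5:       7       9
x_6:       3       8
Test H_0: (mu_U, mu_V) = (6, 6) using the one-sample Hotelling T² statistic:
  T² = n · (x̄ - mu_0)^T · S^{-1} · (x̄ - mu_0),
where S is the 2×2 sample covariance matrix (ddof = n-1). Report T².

Step 1 — sample mean vector:
  mean(U) = (1 + 6 + 8 + 6 + 7 + 3) / 6 = 31/6 = 5.1667
  mean(V) = (1 + 1 + 3 + 2 + 9 + 8) / 6 = 24/6 = 4
  x̄ = (5.1667, 4),  deviation x̄ - mu_0 = (5.1667, 4) - (6, 6) = (-0.8333, -2).

Step 2 — sample covariance matrix, S[i,j] = (1/(n-1)) · Σ_k (x_{k,i} - mean_i) · (x_{k,j} - mean_j), divisor n-1 = 5:
  S[U,U] = ((-4.1667)·(-4.1667) + (0.8333)·(0.8333) + (2.8333)·(2.8333) + (0.8333)·(0.8333) + (1.8333)·(1.8333) + (-2.1667)·(-2.1667)) / 5 = 34.8333/5 = 6.9667
  S[U,V] = ((-4.1667)·(-3) + (0.8333)·(-3) + (2.8333)·(-1) + (0.8333)·(-2) + (1.8333)·(5) + (-2.1667)·(4)) / 5 = 6/5 = 1.2
  S[V,V] = ((-3)·(-3) + (-3)·(-3) + (-1)·(-1) + (-2)·(-2) + (5)·(5) + (4)·(4)) / 5 = 64/5 = 12.8
  S = [[6.9667, 1.2],
 [1.2, 12.8]].

Step 3 — invert S. det(S) = 6.9667·12.8 - (1.2)² = 87.7333.
  S^{-1} = (1/det) · [[d, -b], [-b, a]] = [[0.1459, -0.0137],
 [-0.0137, 0.0794]].

Step 4 — quadratic form (x̄ - mu_0)^T · S^{-1} · (x̄ - mu_0):
  S^{-1} · (x̄ - mu_0) = (-0.0942, -0.1474),
  (x̄ - mu_0)^T · [...] = (-0.8333)·(-0.0942) + (-2)·(-0.1474) = 0.3734.

Step 5 — scale by n: T² = 6 · 0.3734 = 2.2401.

T² ≈ 2.2401


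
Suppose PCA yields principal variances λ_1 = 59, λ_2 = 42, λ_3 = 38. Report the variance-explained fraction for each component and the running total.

Step 1 — total variance = trace(Sigma) = Σ λ_i = 59 + 42 + 38 = 139.

Step 2 — fraction explained by component i = λ_i / Σ λ:
  PC1: 59/139 = 0.4245
  PC2: 42/139 = 0.3022
  PC3: 38/139 = 0.2734

Step 3 — cumulative fraction after k components = (λ_1 + ... + λ_k) / Σ λ:
  k = 1: 59/139 = 0.4245
  k = 2: (59 + 42)/139 = 101/139 = 0.7266
  k = 3: (59 + 42 + 38)/139 = 139/139 = 1

Summary (fraction, with percent):

explained: PC1 0.4245 (42.45%), PC2 0.3022 (30.22%), PC3 0.2734 (27.34%);  cumulative: 0.4245, 0.7266, 1


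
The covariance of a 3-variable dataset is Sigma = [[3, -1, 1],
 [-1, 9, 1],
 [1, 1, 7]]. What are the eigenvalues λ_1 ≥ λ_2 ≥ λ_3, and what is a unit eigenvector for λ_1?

Step 1 — characteristic polynomial p(λ) = det(λI - Sigma) = λ³ - tr·λ² + c_1·λ - det, where tr = trace, c_1 = sum of the principal 2×2 minors, det = det(Sigma):
  tr = 3 + 9 + 7 = 19,
  c_1 = (3·9 - (-1)²) + (3·7 - (1)²) + (9·7 - (1)²) = 26 + 20 + 62 = 108,
  det = 3·(9·7 - (1)²) - (-1)·((-1)·7 - (1)·(1)) + (1)·((-1)·(1) - 9·(1)) = 3·(62) - (-1)·(-8) + (1)·(-10) = 168.
  So p(λ) = λ³ - 19λ² + 108λ - 168.
Step 2 — look for an integer root (rational root theorem: any rational root is an integer divisor of 168). Testing λ = 7:
  p(7) = 343 - 931 + 756 - 168 = 0  ✓
  Dividing out (λ - 7): p(λ) = (λ - 7)(λ² - 12λ + 24).
Step 3 — remaining eigenvalues from the quadratic λ² - 12λ + 24 = 0:
  Δ = 12² - 4·24 = 144 - 96 = 48,  λ = (12 ± √48)/2 = (12 ± 6.9282)/2 ≈ 9.4641 or 2.5359.
  Sorted: λ_1 = 9.4641,  λ_2 = 7,  λ_3 = 2.5359  (check: sum = 19 = tr ✓).

Step 4 — unit eigenvector for λ_1 ≈ 9.4641: v spans the null space of (Sigma - λ_1 I), whose rows are
  r_1 = (-6.4641, -1, 1),  r_2 = (-1, -0.4641, 1),  r_3 = (1, 1, -2.4641).
  v is orthogonal to every row, so take v ∝ r_1 × r_2 = ((-1)·(1) - (1)·(-0.4641), (1)·(-1) - (-6.4641)·(1), (-6.4641)·(-0.4641) - (-1)·(-1)) ≈ (-0.5359, 5.4641, 2).
  Rescale (multiply by -1 so the first nonzero entry is positive): u = (0.5359, -5.4641, -2).
  ||u|| = √((0.5359)² + (-5.4641)² + (-2)²) = √(34.1436) ≈ 5.8433,  v_1 = u/||u|| ≈ (0.0917, -0.9351, -0.3423) (||v_1|| = 1).

λ_1 = 9.4641,  λ_2 = 7,  λ_3 = 2.5359;  v_1 ≈ (0.0917, -0.9351, -0.3423)


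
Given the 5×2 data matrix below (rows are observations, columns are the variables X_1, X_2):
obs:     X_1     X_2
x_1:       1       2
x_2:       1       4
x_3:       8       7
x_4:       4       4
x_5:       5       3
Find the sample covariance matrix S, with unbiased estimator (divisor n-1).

Step 1 — column means:
  mean(X_1) = (1 + 1 + 8 + 4 + 5) / 5 = 19/5 = 3.8
  mean(X_2) = (2 + 4 + 7 + 4 + 3) / 5 = 20/5 = 4

Step 2 — sample covariance S[i,j] = (1/(n-1)) · Σ_k (x_{k,i} - mean_i) · (x_{k,j} - mean_j), with n-1 = 4.
  S[X_1,X_1] = ((-2.8)·(-2.8) + (-2.8)·(-2.8) + (4.2)·(4.2) + (0.2)·(0.2) + (1.2)·(1.2)) / 4 = 34.8/4 = 8.7
  S[X_1,X_2] = ((-2.8)·(-2) + (-2.8)·(0) + (4.2)·(3) + (0.2)·(0) + (1.2)·(-1)) / 4 = 17/4 = 4.25
  S[X_2,X_2] = ((-2)·(-2) + (0)·(0) + (3)·(3) + (0)·(0) + (-1)·(-1)) / 4 = 14/4 = 3.5

S is symmetric (S[j,i] = S[i,j]). Assembling:

S = [[8.7, 4.25],
 [4.25, 3.5]]


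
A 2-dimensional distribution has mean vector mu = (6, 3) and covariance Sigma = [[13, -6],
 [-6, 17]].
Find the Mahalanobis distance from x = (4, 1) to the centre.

Step 1 — centre the observation: (x - mu) = (-2, -2).

Step 2 — invert Sigma. det(Sigma) = 13·17 - (-6)² = 185.
  Sigma^{-1} = (1/det) · [[d, -b], [-b, a]] = [[0.0919, 0.0324],
 [0.0324, 0.0703]].

Step 3 — form the quadratic (x - mu)^T · Sigma^{-1} · (x - mu):
  Sigma^{-1} · (x - mu) = (-0.2486, -0.2054).
  (x - mu)^T · [Sigma^{-1} · (x - mu)] = (-2)·(-0.2486) + (-2)·(-0.2054) = 0.9081.

Step 4 — take square root: d = √(0.9081) ≈ 0.9529.

d(x, mu) = √(0.9081) ≈ 0.9529


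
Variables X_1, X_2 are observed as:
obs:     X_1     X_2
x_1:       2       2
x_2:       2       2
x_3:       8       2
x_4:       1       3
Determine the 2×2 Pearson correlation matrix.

Step 1 — column means:
  mean(X_1) = (2 + 2 + 8 + 1) / 4 = 13/4 = 3.25
  mean(X_2) = (2 + 2 + 2 + 3) / 4 = 9/4 = 2.25

Step 2 — sample variances and covariances s[i,j] = (1/(n-1)) · Σ_k (x_{k,i} - mean_i) · (x_{k,j} - mean_j), with n-1 = 3:
  s[X_1,X_1] = ((-1.25)·(-1.25) + (-1.25)·(-1.25) + (4.75)·(4.75) + (-2.25)·(-2.25)) / 3 = 30.75/3 = 10.25
  s[X_1,X_2] = ((-1.25)·(-0.25) + (-1.25)·(-0.25) + (4.75)·(-0.25) + (-2.25)·(0.75)) / 3 = -2.25/3 = -0.75
  s[X_2,X_2] = ((-0.25)·(-0.25) + (-0.25)·(-0.25) + (-0.25)·(-0.25) + (0.75)·(0.75)) / 3 = 0.75/3 = 0.25
  Sample standard deviations s_i = √(s[i,i]):
  s(X_1) = √(10.25) = 3.2016
  s(X_2) = √(0.25) = 0.5

Step 3 — r_{ij} = s_{ij} / (s_i · s_j):
  r[X_1,X_1] = 1 (diagonal).
  r[X_1,X_2] = -0.75 / (3.2016 · 0.5) = -0.75 / 1.6008 = -0.4685
  r[X_2,X_2] = 1 (diagonal).

R is symmetric with unit diagonal. Assembling:

R = [[1, -0.4685],
 [-0.4685, 1]]


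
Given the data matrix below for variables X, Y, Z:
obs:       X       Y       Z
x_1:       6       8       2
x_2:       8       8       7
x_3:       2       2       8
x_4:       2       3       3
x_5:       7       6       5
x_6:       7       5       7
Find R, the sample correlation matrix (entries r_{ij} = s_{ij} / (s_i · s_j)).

Step 1 — column means:
  mean(X) = (6 + 8 + 2 + 2 + 7 + 7) / 6 = 32/6 = 5.3333
  mean(Y) = (8 + 8 + 2 + 3 + 6 + 5) / 6 = 32/6 = 5.3333
  mean(Z) = (2 + 7 + 8 + 3 + 5 + 7) / 6 = 32/6 = 5.3333

Step 2 — sample variances and covariances s[i,j] = (1/(n-1)) · Σ_k (x_{k,i} - mean_i) · (x_{k,j} - mean_j), with n-1 = 5:
  s[X,X] = ((0.6667)·(0.6667) + (2.6667)·(2.6667) + (-3.3333)·(-3.3333) + (-3.3333)·(-3.3333) + (1.6667)·(1.6667) + (1.6667)·(1.6667)) / 5 = 35.3333/5 = 7.0667
  s[X,Y] = ((0.6667)·(2.6667) + (2.6667)·(2.6667) + (-3.3333)·(-3.3333) + (-3.3333)·(-2.3333) + (1.6667)·(0.6667) + (1.6667)·(-0.3333)) / 5 = 28.3333/5 = 5.6667
  s[X,Z] = ((0.6667)·(-3.3333) + (2.6667)·(1.6667) + (-3.3333)·(2.6667) + (-3.3333)·(-2.3333) + (1.6667)·(-0.3333) + (1.6667)·(1.6667)) / 5 = 3.3333/5 = 0.6667
  s[Y,Y] = ((2.6667)·(2.6667) + (2.6667)·(2.6667) + (-3.3333)·(-3.3333) + (-2.3333)·(-2.3333) + (0.6667)·(0.6667) + (-0.3333)·(-0.3333)) / 5 = 31.3333/5 = 6.2667
  s[Y,Z] = ((2.6667)·(-3.3333) + (2.6667)·(1.6667) + (-3.3333)·(2.6667) + (-2.3333)·(-2.3333) + (0.6667)·(-0.3333) + (-0.3333)·(1.6667)) / 5 = -8.6667/5 = -1.7333
  s[Z,Z] = ((-3.3333)·(-3.3333) + (1.6667)·(1.6667) + (2.6667)·(2.6667) + (-2.3333)·(-2.3333) + (-0.3333)·(-0.3333) + (1.6667)·(1.6667)) / 5 = 29.3333/5 = 5.8667
  Sample standard deviations s_i = √(s[i,i]):
  s(X) = √(7.0667) = 2.6583
  s(Y) = √(6.2667) = 2.5033
  s(Z) = √(5.8667) = 2.4221

Step 3 — r_{ij} = s_{ij} / (s_i · s_j):
  r[X,X] = 1 (diagonal).
  r[X,Y] = 5.6667 / (2.6583 · 2.5033) = 5.6667 / 6.6547 = 0.8515
  r[X,Z] = 0.6667 / (2.6583 · 2.4221) = 0.6667 / 6.4388 = 0.1035
  r[Y,Y] = 1 (diagonal).
  r[Y,Z] = -1.7333 / (2.5033 · 2.4221) = -1.7333 / 6.0634 = -0.2859
  r[Z,Z] = 1 (diagonal).

R is symmetric with unit diagonal. Assembling:

R = [[1, 0.8515, 0.1035],
 [0.8515, 1, -0.2859],
 [0.1035, -0.2859, 1]]


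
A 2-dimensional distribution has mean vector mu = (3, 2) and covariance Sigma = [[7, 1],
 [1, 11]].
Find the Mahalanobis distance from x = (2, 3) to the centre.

Step 1 — centre the observation: (x - mu) = (-1, 1).

Step 2 — invert Sigma. det(Sigma) = 7·11 - (1)² = 76.
  Sigma^{-1} = (1/det) · [[d, -b], [-b, a]] = [[0.1447, -0.0132],
 [-0.0132, 0.0921]].

Step 3 — form the quadratic (x - mu)^T · Sigma^{-1} · (x - mu):
  Sigma^{-1} · (x - mu) = (-0.1579, 0.1053).
  (x - mu)^T · [Sigma^{-1} · (x - mu)] = (-1)·(-0.1579) + (1)·(0.1053) = 0.2632.

Step 4 — take square root: d = √(0.2632) ≈ 0.513.

d(x, mu) = √(0.2632) ≈ 0.513


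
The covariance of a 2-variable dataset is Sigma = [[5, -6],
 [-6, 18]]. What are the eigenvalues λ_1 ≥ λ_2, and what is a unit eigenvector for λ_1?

Step 1 — characteristic polynomial of 2×2 Sigma:
  det(Sigma - λI) = λ² - trace · λ + det = 0.
  trace = 5 + 18 = 23, det = 5·18 - (-6)² = 54.
Step 2 — discriminant:
  Δ = trace² - 4·det = 529 - 216 = 313.
Step 3 — eigenvalues:
  λ = (trace ± √Δ)/2 = (23 ± 17.6918)/2,
  λ_1 = 20.3459,  λ_2 = 2.6541.

Step 4 — unit eigenvector for λ_1: solve (Sigma - λ_1 I)v = 0. First row:
  (5 - 20.3459)·v_x + (-6)·v_y = 0, i.e. (-15.3459)·v_x + (-6)·v_y = 0,
  so v ∝ (b, λ_1 - a) = (-6, 15.3459); multiply by -1 so the first entry is positive: u = (6, -15.3459).
  ||u|| = √((6)² + (-15.3459)²) = √(271.4967) ≈ 16.4772,
  v_1 = u/||u|| ≈ (0.3641, -0.9313) (||v_1|| = 1).

λ_1 = 20.3459,  λ_2 = 2.6541;  v_1 ≈ (0.3641, -0.9313)


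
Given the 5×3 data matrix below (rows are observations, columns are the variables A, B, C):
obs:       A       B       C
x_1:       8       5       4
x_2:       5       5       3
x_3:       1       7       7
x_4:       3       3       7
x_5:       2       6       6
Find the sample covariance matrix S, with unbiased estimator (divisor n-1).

Step 1 — column means:
  mean(A) = (8 + 5 + 1 + 3 + 2) / 5 = 19/5 = 3.8
  mean(B) = (5 + 5 + 7 + 3 + 6) / 5 = 26/5 = 5.2
  mean(C) = (4 + 3 + 7 + 7 + 6) / 5 = 27/5 = 5.4

Step 2 — sample covariance S[i,j] = (1/(n-1)) · Σ_k (x_{k,i} - mean_i) · (x_{k,j} - mean_j), with n-1 = 4.
  S[A,A] = ((4.2)·(4.2) + (1.2)·(1.2) + (-2.8)·(-2.8) + (-0.8)·(-0.8) + (-1.8)·(-1.8)) / 4 = 30.8/4 = 7.7
  S[A,B] = ((4.2)·(-0.2) + (1.2)·(-0.2) + (-2.8)·(1.8) + (-0.8)·(-2.2) + (-1.8)·(0.8)) / 4 = -5.8/4 = -1.45
  S[A,C] = ((4.2)·(-1.4) + (1.2)·(-2.4) + (-2.8)·(1.6) + (-0.8)·(1.6) + (-1.8)·(0.6)) / 4 = -15.6/4 = -3.9
  S[B,B] = ((-0.2)·(-0.2) + (-0.2)·(-0.2) + (1.8)·(1.8) + (-2.2)·(-2.2) + (0.8)·(0.8)) / 4 = 8.8/4 = 2.2
  S[B,C] = ((-0.2)·(-1.4) + (-0.2)·(-2.4) + (1.8)·(1.6) + (-2.2)·(1.6) + (0.8)·(0.6)) / 4 = 0.6/4 = 0.15
  S[C,C] = ((-1.4)·(-1.4) + (-2.4)·(-2.4) + (1.6)·(1.6) + (1.6)·(1.6) + (0.6)·(0.6)) / 4 = 13.2/4 = 3.3

S is symmetric (S[j,i] = S[i,j]). Assembling:

S = [[7.7, -1.45, -3.9],
 [-1.45, 2.2, 0.15],
 [-3.9, 0.15, 3.3]]


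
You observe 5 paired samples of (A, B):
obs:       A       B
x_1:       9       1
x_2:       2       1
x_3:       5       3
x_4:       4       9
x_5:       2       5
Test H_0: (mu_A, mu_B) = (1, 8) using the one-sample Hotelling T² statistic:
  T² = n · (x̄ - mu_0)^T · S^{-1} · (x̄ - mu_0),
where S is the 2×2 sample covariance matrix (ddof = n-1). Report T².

Step 1 — sample mean vector:
  mean(A) = (9 + 2 + 5 + 4 + 2) / 5 = 22/5 = 4.4
  mean(B) = (1 + 1 + 3 + 9 + 5) / 5 = 19/5 = 3.8
  x̄ = (4.4, 3.8),  deviation x̄ - mu_0 = (4.4, 3.8) - (1, 8) = (3.4, -4.2).

Step 2 — sample covariance matrix, S[i,j] = (1/(n-1)) · Σ_k (x_{k,i} - mean_i) · (x_{k,j} - mean_j), divisor n-1 = 4:
  S[A,A] = ((4.6)·(4.6) + (-2.4)·(-2.4) + (0.6)·(0.6) + (-0.4)·(-0.4) + (-2.4)·(-2.4)) / 4 = 33.2/4 = 8.3
  S[A,B] = ((4.6)·(-2.8) + (-2.4)·(-2.8) + (0.6)·(-0.8) + (-0.4)·(5.2) + (-2.4)·(1.2)) / 4 = -11.6/4 = -2.9
  S[B,B] = ((-2.8)·(-2.8) + (-2.8)·(-2.8) + (-0.8)·(-0.8) + (5.2)·(5.2) + (1.2)·(1.2)) / 4 = 44.8/4 = 11.2
  S = [[8.3, -2.9],
 [-2.9, 11.2]].

Step 3 — invert S. det(S) = 8.3·11.2 - (-2.9)² = 84.55.
  S^{-1} = (1/det) · [[d, -b], [-b, a]] = [[0.1325, 0.0343],
 [0.0343, 0.0982]].

Step 4 — quadratic form (x̄ - mu_0)^T · S^{-1} · (x̄ - mu_0):
  S^{-1} · (x̄ - mu_0) = (0.3063, -0.2957),
  (x̄ - mu_0)^T · [...] = (3.4)·(0.3063) + (-4.2)·(-0.2957) = 2.2834.

Step 5 — scale by n: T² = 5 · 2.2834 = 11.4169.

T² ≈ 11.4169


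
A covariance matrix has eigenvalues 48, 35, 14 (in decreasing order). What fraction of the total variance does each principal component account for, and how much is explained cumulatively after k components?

Step 1 — total variance = trace(Sigma) = Σ λ_i = 48 + 35 + 14 = 97.

Step 2 — fraction explained by component i = λ_i / Σ λ:
  PC1: 48/97 = 0.4948
  PC2: 35/97 = 0.3608
  PC3: 14/97 = 0.1443

Step 3 — cumulative fraction after k components = (λ_1 + ... + λ_k) / Σ λ:
  k = 1: 48/97 = 0.4948
  k = 2: (48 + 35)/97 = 83/97 = 0.8557
  k = 3: (48 + 35 + 14)/97 = 97/97 = 1

Summary (fraction, with percent):

explained: PC1 0.4948 (49.48%), PC2 0.3608 (36.08%), PC3 0.1443 (14.43%);  cumulative: 0.4948, 0.8557, 1


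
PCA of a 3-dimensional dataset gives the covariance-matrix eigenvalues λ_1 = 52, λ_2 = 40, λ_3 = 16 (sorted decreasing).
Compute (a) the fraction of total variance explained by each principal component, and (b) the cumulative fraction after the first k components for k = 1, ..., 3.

Step 1 — total variance = trace(Sigma) = Σ λ_i = 52 + 40 + 16 = 108.

Step 2 — fraction explained by component i = λ_i / Σ λ:
  PC1: 52/108 = 0.4815
  PC2: 40/108 = 0.3704
  PC3: 16/108 = 0.1481

Step 3 — cumulative fraction after k components = (λ_1 + ... + λ_k) / Σ λ:
  k = 1: 52/108 = 0.4815
  k = 2: (52 + 40)/108 = 92/108 = 0.8519
  k = 3: (52 + 40 + 16)/108 = 108/108 = 1

Summary (fraction, with percent):

explained: PC1 0.4815 (48.15%), PC2 0.3704 (37.04%), PC3 0.1481 (14.81%);  cumulative: 0.4815, 0.8519, 1


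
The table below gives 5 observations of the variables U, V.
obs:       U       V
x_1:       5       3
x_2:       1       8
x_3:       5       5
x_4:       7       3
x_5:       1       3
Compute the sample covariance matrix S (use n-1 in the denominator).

Step 1 — column means:
  mean(U) = (5 + 1 + 5 + 7 + 1) / 5 = 19/5 = 3.8
  mean(V) = (3 + 8 + 5 + 3 + 3) / 5 = 22/5 = 4.4

Step 2 — sample covariance S[i,j] = (1/(n-1)) · Σ_k (x_{k,i} - mean_i) · (x_{k,j} - mean_j), with n-1 = 4.
  S[U,U] = ((1.2)·(1.2) + (-2.8)·(-2.8) + (1.2)·(1.2) + (3.2)·(3.2) + (-2.8)·(-2.8)) / 4 = 28.8/4 = 7.2
  S[U,V] = ((1.2)·(-1.4) + (-2.8)·(3.6) + (1.2)·(0.6) + (3.2)·(-1.4) + (-2.8)·(-1.4)) / 4 = -11.6/4 = -2.9
  S[V,V] = ((-1.4)·(-1.4) + (3.6)·(3.6) + (0.6)·(0.6) + (-1.4)·(-1.4) + (-1.4)·(-1.4)) / 4 = 19.2/4 = 4.8

S is symmetric (S[j,i] = S[i,j]). Assembling:

S = [[7.2, -2.9],
 [-2.9, 4.8]]


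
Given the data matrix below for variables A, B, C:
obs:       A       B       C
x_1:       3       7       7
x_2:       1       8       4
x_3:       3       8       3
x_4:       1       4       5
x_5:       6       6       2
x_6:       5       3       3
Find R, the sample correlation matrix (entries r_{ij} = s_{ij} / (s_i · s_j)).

Step 1 — column means:
  mean(A) = (3 + 1 + 3 + 1 + 6 + 5) / 6 = 19/6 = 3.1667
  mean(B) = (7 + 8 + 8 + 4 + 6 + 3) / 6 = 36/6 = 6
  mean(C) = (7 + 4 + 3 + 5 + 2 + 3) / 6 = 24/6 = 4

Step 2 — sample variances and covariances s[i,j] = (1/(n-1)) · Σ_k (x_{k,i} - mean_i) · (x_{k,j} - mean_j), with n-1 = 5:
  s[A,A] = ((-0.1667)·(-0.1667) + (-2.1667)·(-2.1667) + (-0.1667)·(-0.1667) + (-2.1667)·(-2.1667) + (2.8333)·(2.8333) + (1.8333)·(1.8333)) / 5 = 20.8333/5 = 4.1667
  s[A,B] = ((-0.1667)·(1) + (-2.1667)·(2) + (-0.1667)·(2) + (-2.1667)·(-2) + (2.8333)·(0) + (1.8333)·(-3)) / 5 = -6/5 = -1.2
  s[A,C] = ((-0.1667)·(3) + (-2.1667)·(0) + (-0.1667)·(-1) + (-2.1667)·(1) + (2.8333)·(-2) + (1.8333)·(-1)) / 5 = -10/5 = -2
  s[B,B] = ((1)·(1) + (2)·(2) + (2)·(2) + (-2)·(-2) + (0)·(0) + (-3)·(-3)) / 5 = 22/5 = 4.4
  s[B,C] = ((1)·(3) + (2)·(0) + (2)·(-1) + (-2)·(1) + (0)·(-2) + (-3)·(-1)) / 5 = 2/5 = 0.4
  s[C,C] = ((3)·(3) + (0)·(0) + (-1)·(-1) + (1)·(1) + (-2)·(-2) + (-1)·(-1)) / 5 = 16/5 = 3.2
  Sample standard deviations s_i = √(s[i,i]):
  s(A) = √(4.1667) = 2.0412
  s(B) = √(4.4) = 2.0976
  s(C) = √(3.2) = 1.7889

Step 3 — r_{ij} = s_{ij} / (s_i · s_j):
  r[A,A] = 1 (diagonal).
  r[A,B] = -1.2 / (2.0412 · 2.0976) = -1.2 / 4.2817 = -0.2803
  r[A,C] = -2 / (2.0412 · 1.7889) = -2 / 3.6515 = -0.5477
  r[B,B] = 1 (diagonal).
  r[B,C] = 0.4 / (2.0976 · 1.7889) = 0.4 / 3.7523 = 0.1066
  r[C,C] = 1 (diagonal).

R is symmetric with unit diagonal. Assembling:

R = [[1, -0.2803, -0.5477],
 [-0.2803, 1, 0.1066],
 [-0.5477, 0.1066, 1]]


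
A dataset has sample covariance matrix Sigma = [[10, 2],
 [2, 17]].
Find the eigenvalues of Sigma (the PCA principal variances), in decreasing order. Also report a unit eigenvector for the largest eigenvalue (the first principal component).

Step 1 — characteristic polynomial of 2×2 Sigma:
  det(Sigma - λI) = λ² - trace · λ + det = 0.
  trace = 10 + 17 = 27, det = 10·17 - (2)² = 166.
Step 2 — discriminant:
  Δ = trace² - 4·det = 729 - 664 = 65.
Step 3 — eigenvalues:
  λ = (trace ± √Δ)/2 = (27 ± 8.0623)/2,
  λ_1 = 17.5311,  λ_2 = 9.4689.

Step 4 — unit eigenvector for λ_1: solve (Sigma - λ_1 I)v = 0. First row:
  (10 - 17.5311)·v_x + (2)·v_y = 0, i.e. (-7.5311)·v_x + (2)·v_y = 0,
  so v ∝ (b, λ_1 - a) = (2, 7.5311) = u.
  ||u|| = √((2)² + (7.5311)²) = √(60.7179) ≈ 7.7922,
  v_1 = u/||u|| ≈ (0.2567, 0.9665) (||v_1|| = 1).

λ_1 = 17.5311,  λ_2 = 9.4689;  v_1 ≈ (0.2567, 0.9665)


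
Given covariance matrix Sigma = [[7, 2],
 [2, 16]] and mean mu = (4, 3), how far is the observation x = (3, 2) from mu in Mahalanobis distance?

Step 1 — centre the observation: (x - mu) = (-1, -1).

Step 2 — invert Sigma. det(Sigma) = 7·16 - (2)² = 108.
  Sigma^{-1} = (1/det) · [[d, -b], [-b, a]] = [[0.1481, -0.0185],
 [-0.0185, 0.0648]].

Step 3 — form the quadratic (x - mu)^T · Sigma^{-1} · (x - mu):
  Sigma^{-1} · (x - mu) = (-0.1296, -0.0463).
  (x - mu)^T · [Sigma^{-1} · (x - mu)] = (-1)·(-0.1296) + (-1)·(-0.0463) = 0.1759.

Step 4 — take square root: d = √(0.1759) ≈ 0.4194.

d(x, mu) = √(0.1759) ≈ 0.4194


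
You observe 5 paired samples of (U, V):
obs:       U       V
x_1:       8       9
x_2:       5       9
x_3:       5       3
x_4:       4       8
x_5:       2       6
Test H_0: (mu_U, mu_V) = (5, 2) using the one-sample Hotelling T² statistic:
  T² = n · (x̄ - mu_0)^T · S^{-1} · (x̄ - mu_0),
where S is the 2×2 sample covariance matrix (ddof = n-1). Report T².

Step 1 — sample mean vector:
  mean(U) = (8 + 5 + 5 + 4 + 2) / 5 = 24/5 = 4.8
  mean(V) = (9 + 9 + 3 + 8 + 6) / 5 = 35/5 = 7
  x̄ = (4.8, 7),  deviation x̄ - mu_0 = (4.8, 7) - (5, 2) = (-0.2, 5).

Step 2 — sample covariance matrix, S[i,j] = (1/(n-1)) · Σ_k (x_{k,i} - mean_i) · (x_{k,j} - mean_j), divisor n-1 = 4:
  S[U,U] = ((3.2)·(3.2) + (0.2)·(0.2) + (0.2)·(0.2) + (-0.8)·(-0.8) + (-2.8)·(-2.8)) / 4 = 18.8/4 = 4.7
  S[U,V] = ((3.2)·(2) + (0.2)·(2) + (0.2)·(-4) + (-0.8)·(1) + (-2.8)·(-1)) / 4 = 8/4 = 2
  S[V,V] = ((2)·(2) + (2)·(2) + (-4)·(-4) + (1)·(1) + (-1)·(-1)) / 4 = 26/4 = 6.5
  S = [[4.7, 2],
 [2, 6.5]].

Step 3 — invert S. det(S) = 4.7·6.5 - (2)² = 26.55.
  S^{-1} = (1/det) · [[d, -b], [-b, a]] = [[0.2448, -0.0753],
 [-0.0753, 0.177]].

Step 4 — quadratic form (x̄ - mu_0)^T · S^{-1} · (x̄ - mu_0):
  S^{-1} · (x̄ - mu_0) = (-0.4256, 0.9002),
  (x̄ - mu_0)^T · [...] = (-0.2)·(-0.4256) + (5)·(0.9002) = 4.5861.

Step 5 — scale by n: T² = 5 · 4.5861 = 22.9303.

T² ≈ 22.9303


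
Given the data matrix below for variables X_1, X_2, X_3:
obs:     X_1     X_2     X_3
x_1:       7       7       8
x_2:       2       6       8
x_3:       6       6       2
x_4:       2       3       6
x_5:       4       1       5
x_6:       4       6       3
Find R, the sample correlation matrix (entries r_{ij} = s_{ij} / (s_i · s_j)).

Step 1 — column means:
  mean(X_1) = (7 + 2 + 6 + 2 + 4 + 4) / 6 = 25/6 = 4.1667
  mean(X_2) = (7 + 6 + 6 + 3 + 1 + 6) / 6 = 29/6 = 4.8333
  mean(X_3) = (8 + 8 + 2 + 6 + 5 + 3) / 6 = 32/6 = 5.3333

Step 2 — sample variances and covariances s[i,j] = (1/(n-1)) · Σ_k (x_{k,i} - mean_i) · (x_{k,j} - mean_j), with n-1 = 5:
  s[X_1,X_1] = ((2.8333)·(2.8333) + (-2.1667)·(-2.1667) + (1.8333)·(1.8333) + (-2.1667)·(-2.1667) + (-0.1667)·(-0.1667) + (-0.1667)·(-0.1667)) / 5 = 20.8333/5 = 4.1667
  s[X_1,X_2] = ((2.8333)·(2.1667) + (-2.1667)·(1.1667) + (1.8333)·(1.1667) + (-2.1667)·(-1.8333) + (-0.1667)·(-3.8333) + (-0.1667)·(1.1667)) / 5 = 10.1667/5 = 2.0333
  s[X_1,X_3] = ((2.8333)·(2.6667) + (-2.1667)·(2.6667) + (1.8333)·(-3.3333) + (-2.1667)·(0.6667) + (-0.1667)·(-0.3333) + (-0.1667)·(-2.3333)) / 5 = -5.3333/5 = -1.0667
  s[X_2,X_2] = ((2.1667)·(2.1667) + (1.1667)·(1.1667) + (1.1667)·(1.1667) + (-1.8333)·(-1.8333) + (-3.8333)·(-3.8333) + (1.1667)·(1.1667)) / 5 = 26.8333/5 = 5.3667
  s[X_2,X_3] = ((2.1667)·(2.6667) + (1.1667)·(2.6667) + (1.1667)·(-3.3333) + (-1.8333)·(0.6667) + (-3.8333)·(-0.3333) + (1.1667)·(-2.3333)) / 5 = 2.3333/5 = 0.4667
  s[X_3,X_3] = ((2.6667)·(2.6667) + (2.6667)·(2.6667) + (-3.3333)·(-3.3333) + (0.6667)·(0.6667) + (-0.3333)·(-0.3333) + (-2.3333)·(-2.3333)) / 5 = 31.3333/5 = 6.2667
  Sample standard deviations s_i = √(s[i,i]):
  s(X_1) = √(4.1667) = 2.0412
  s(X_2) = √(5.3667) = 2.3166
  s(X_3) = √(6.2667) = 2.5033

Step 3 — r_{ij} = s_{ij} / (s_i · s_j):
  r[X_1,X_1] = 1 (diagonal).
  r[X_1,X_2] = 2.0333 / (2.0412 · 2.3166) = 2.0333 / 4.7288 = 0.43
  r[X_1,X_3] = -1.0667 / (2.0412 · 2.5033) = -1.0667 / 5.1099 = -0.2087
  r[X_2,X_2] = 1 (diagonal).
  r[X_2,X_3] = 0.4667 / (2.3166 · 2.5033) = 0.4667 / 5.7992 = 0.0805
  r[X_3,X_3] = 1 (diagonal).

R is symmetric with unit diagonal. Assembling:

R = [[1, 0.43, -0.2087],
 [0.43, 1, 0.0805],
 [-0.2087, 0.0805, 1]]


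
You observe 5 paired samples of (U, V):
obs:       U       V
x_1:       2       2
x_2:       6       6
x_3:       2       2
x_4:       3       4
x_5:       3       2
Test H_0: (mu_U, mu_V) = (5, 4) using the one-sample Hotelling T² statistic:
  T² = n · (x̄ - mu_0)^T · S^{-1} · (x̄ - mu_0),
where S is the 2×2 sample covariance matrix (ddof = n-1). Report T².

Step 1 — sample mean vector:
  mean(U) = (2 + 6 + 2 + 3 + 3) / 5 = 16/5 = 3.2
  mean(V) = (2 + 6 + 2 + 4 + 2) / 5 = 16/5 = 3.2
  x̄ = (3.2, 3.2),  deviation x̄ - mu_0 = (3.2, 3.2) - (5, 4) = (-1.8, -0.8).

Step 2 — sample covariance matrix, S[i,j] = (1/(n-1)) · Σ_k (x_{k,i} - mean_i) · (x_{k,j} - mean_j), divisor n-1 = 4:
  S[U,U] = ((-1.2)·(-1.2) + (2.8)·(2.8) + (-1.2)·(-1.2) + (-0.2)·(-0.2) + (-0.2)·(-0.2)) / 4 = 10.8/4 = 2.7
  S[U,V] = ((-1.2)·(-1.2) + (2.8)·(2.8) + (-1.2)·(-1.2) + (-0.2)·(0.8) + (-0.2)·(-1.2)) / 4 = 10.8/4 = 2.7
  S[V,V] = ((-1.2)·(-1.2) + (2.8)·(2.8) + (-1.2)·(-1.2) + (0.8)·(0.8) + (-1.2)·(-1.2)) / 4 = 12.8/4 = 3.2
  S = [[2.7, 2.7],
 [2.7, 3.2]].

Step 3 — invert S. det(S) = 2.7·3.2 - (2.7)² = 1.35.
  S^{-1} = (1/det) · [[d, -b], [-b, a]] = [[2.3704, -2],
 [-2, 2]].

Step 4 — quadratic form (x̄ - mu_0)^T · S^{-1} · (x̄ - mu_0):
  S^{-1} · (x̄ - mu_0) = (-2.6667, 2),
  (x̄ - mu_0)^T · [...] = (-1.8)·(-2.6667) + (-0.8)·(2) = 3.2.

Step 5 — scale by n: T² = 5 · 3.2 = 16.

T² ≈ 16


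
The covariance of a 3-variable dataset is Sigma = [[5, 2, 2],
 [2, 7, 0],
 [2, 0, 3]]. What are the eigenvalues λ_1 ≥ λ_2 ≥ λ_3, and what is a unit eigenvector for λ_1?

Step 1 — characteristic polynomial p(λ) = det(λI - Sigma) = λ³ - tr·λ² + c_1·λ - det, where tr = trace, c_1 = sum of the principal 2×2 minors, det = det(Sigma):
  tr = 5 + 7 + 3 = 15,
  c_1 = (5·7 - (2)²) + (5·3 - (2)²) + (7·3 - (0)²) = 31 + 11 + 21 = 63,
  det = 5·(7·3 - (0)²) - (2)·((2)·3 - (0)·(2)) + (2)·((2)·(0) - 7·(2)) = 5·(21) - (2)·(6) + (2)·(-14) = 65.
  So p(λ) = λ³ - 15λ² + 63λ - 65.
Step 2 — look for an integer root (rational root theorem: any rational root is an integer divisor of 65). Testing λ = 5:
  p(5) = 125 - 375 + 315 - 65 = 0  ✓
  Dividing out (λ - 5): p(λ) = (λ - 5)(λ² - 10λ + 13).
Step 3 — remaining eigenvalues from the quadratic λ² - 10λ + 13 = 0:
  Δ = 10² - 4·13 = 100 - 52 = 48,  λ = (10 ± √48)/2 = (10 ± 6.9282)/2 ≈ 8.4641 or 1.5359.
  Sorted: λ_1 = 8.4641,  λ_2 = 5,  λ_3 = 1.5359  (check: sum = 15 = tr ✓).

Step 4 — unit eigenvector for λ_1 ≈ 8.4641: v spans the null space of (Sigma - λ_1 I), whose rows are
  r_1 = (-3.4641, 2, 2),  r_2 = (2, -1.4641, 0),  r_3 = (2, 0, -5.4641).
  v is orthogonal to every row, so take v ∝ r_1 × r_2 = ((2)·(0) - (2)·(-1.4641), (2)·(2) - (-3.4641)·(0), (-3.4641)·(-1.4641) - (2)·(2)) ≈ (2.9282, 4, 1.0718).
  Let u = (2.9282, 4, 1.0718).
  ||u|| = √((2.9282)² + (4)² + (1.0718)²) = √(25.7231) ≈ 5.0718,  v_1 = u/||u|| ≈ (0.5774, 0.7887, 0.2113) (||v_1|| = 1).

λ_1 = 8.4641,  λ_2 = 5,  λ_3 = 1.5359;  v_1 ≈ (0.5774, 0.7887, 0.2113)


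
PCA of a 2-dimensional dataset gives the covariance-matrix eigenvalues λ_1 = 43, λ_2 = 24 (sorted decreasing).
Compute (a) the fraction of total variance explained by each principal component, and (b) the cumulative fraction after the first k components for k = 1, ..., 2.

Step 1 — total variance = trace(Sigma) = Σ λ_i = 43 + 24 = 67.

Step 2 — fraction explained by component i = λ_i / Σ λ:
  PC1: 43/67 = 0.6418
  PC2: 24/67 = 0.3582

Step 3 — cumulative fraction after k components = (λ_1 + ... + λ_k) / Σ λ:
  k = 1: 43/67 = 0.6418
  k = 2: (43 + 24)/67 = 67/67 = 1

Summary (fraction, with percent):

explained: PC1 0.6418 (64.18%), PC2 0.3582 (35.82%);  cumulative: 0.6418, 1


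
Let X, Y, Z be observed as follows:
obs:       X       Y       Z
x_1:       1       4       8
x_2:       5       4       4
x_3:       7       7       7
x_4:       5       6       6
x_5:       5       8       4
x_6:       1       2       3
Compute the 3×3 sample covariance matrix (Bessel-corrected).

Step 1 — column means:
  mean(X) = (1 + 5 + 7 + 5 + 5 + 1) / 6 = 24/6 = 4
  mean(Y) = (4 + 4 + 7 + 6 + 8 + 2) / 6 = 31/6 = 5.1667
  mean(Z) = (8 + 4 + 7 + 6 + 4 + 3) / 6 = 32/6 = 5.3333

Step 2 — sample covariance S[i,j] = (1/(n-1)) · Σ_k (x_{k,i} - mean_i) · (x_{k,j} - mean_j), with n-1 = 5.
  S[X,X] = ((-3)·(-3) + (1)·(1) + (3)·(3) + (1)·(1) + (1)·(1) + (-3)·(-3)) / 5 = 30/5 = 6
  S[X,Y] = ((-3)·(-1.1667) + (1)·(-1.1667) + (3)·(1.8333) + (1)·(0.8333) + (1)·(2.8333) + (-3)·(-3.1667)) / 5 = 21/5 = 4.2
  S[X,Z] = ((-3)·(2.6667) + (1)·(-1.3333) + (3)·(1.6667) + (1)·(0.6667) + (1)·(-1.3333) + (-3)·(-2.3333)) / 5 = 2/5 = 0.4
  S[Y,Y] = ((-1.1667)·(-1.1667) + (-1.1667)·(-1.1667) + (1.8333)·(1.8333) + (0.8333)·(0.8333) + (2.8333)·(2.8333) + (-3.1667)·(-3.1667)) / 5 = 24.8333/5 = 4.9667
  S[Y,Z] = ((-1.1667)·(2.6667) + (-1.1667)·(-1.3333) + (1.8333)·(1.6667) + (0.8333)·(0.6667) + (2.8333)·(-1.3333) + (-3.1667)·(-2.3333)) / 5 = 5.6667/5 = 1.1333
  S[Z,Z] = ((2.6667)·(2.6667) + (-1.3333)·(-1.3333) + (1.6667)·(1.6667) + (0.6667)·(0.6667) + (-1.3333)·(-1.3333) + (-2.3333)·(-2.3333)) / 5 = 19.3333/5 = 3.8667

S is symmetric (S[j,i] = S[i,j]). Assembling:

S = [[6, 4.2, 0.4],
 [4.2, 4.9667, 1.1333],
 [0.4, 1.1333, 3.8667]]


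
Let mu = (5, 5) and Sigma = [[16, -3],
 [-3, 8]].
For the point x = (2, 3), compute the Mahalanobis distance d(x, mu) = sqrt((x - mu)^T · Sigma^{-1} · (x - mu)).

Step 1 — centre the observation: (x - mu) = (-3, -2).

Step 2 — invert Sigma. det(Sigma) = 16·8 - (-3)² = 119.
  Sigma^{-1} = (1/det) · [[d, -b], [-b, a]] = [[0.0672, 0.0252],
 [0.0252, 0.1345]].

Step 3 — form the quadratic (x - mu)^T · Sigma^{-1} · (x - mu):
  Sigma^{-1} · (x - mu) = (-0.2521, -0.3445).
  (x - mu)^T · [Sigma^{-1} · (x - mu)] = (-3)·(-0.2521) + (-2)·(-0.3445) = 1.4454.

Step 4 — take square root: d = √(1.4454) ≈ 1.2022.

d(x, mu) = √(1.4454) ≈ 1.2022


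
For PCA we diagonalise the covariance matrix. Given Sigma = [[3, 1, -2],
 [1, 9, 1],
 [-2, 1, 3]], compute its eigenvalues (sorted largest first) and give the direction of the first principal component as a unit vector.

Step 1 — characteristic polynomial p(λ) = det(λI - Sigma) = λ³ - tr·λ² + c_1·λ - det, where tr = trace, c_1 = sum of the principal 2×2 minors, det = det(Sigma):
  tr = 3 + 9 + 3 = 15,
  c_1 = (3·9 - (1)²) + (3·3 - (-2)²) + (9·3 - (1)²) = 26 + 5 + 26 = 57,
  det = 3·(9·3 - (1)²) - (1)·((1)·3 - (1)·(-2)) + (-2)·((1)·(1) - 9·(-2)) = 3·(26) - (1)·(5) + (-2)·(19) = 35.
  So p(λ) = λ³ - 15λ² + 57λ - 35.
Step 2 — look for an integer root (rational root theorem: any rational root is an integer divisor of 35). Testing λ = 5:
  p(5) = 125 - 375 + 285 - 35 = 0  ✓
  Dividing out (λ - 5): p(λ) = (λ - 5)(λ² - 10λ + 7).
Step 3 — remaining eigenvalues from the quadratic λ² - 10λ + 7 = 0:
  Δ = 10² - 4·7 = 100 - 28 = 72,  λ = (10 ± √72)/2 = (10 ± 8.4853)/2 ≈ 9.2426 or 0.7574.
  Sorted: λ_1 = 9.2426,  λ_2 = 5,  λ_3 = 0.7574  (check: sum = 15 = tr ✓).

Step 4 — unit eigenvector for λ_1 ≈ 9.2426: v spans the null space of (Sigma - λ_1 I), whose rows are
  r_1 = (-6.2426, 1, -2),  r_2 = (1, -0.2426, 1),  r_3 = (-2, 1, -6.2426).
  v is orthogonal to every row, so take v ∝ r_1 × r_2 = ((1)·(1) - (-2)·(-0.2426), (-2)·(1) - (-6.2426)·(1), (-6.2426)·(-0.2426) - (1)·(1)) ≈ (0.5147, 4.2426, 0.5147).
  Let u = (0.5147, 4.2426, 0.5147).
  ||u|| = √((0.5147)² + (4.2426)² + (0.5147)²) = √(18.5299) ≈ 4.3046,  v_1 = u/||u|| ≈ (0.1196, 0.9856, 0.1196) (||v_1|| = 1).

λ_1 = 9.2426,  λ_2 = 5,  λ_3 = 0.7574;  v_1 ≈ (0.1196, 0.9856, 0.1196)


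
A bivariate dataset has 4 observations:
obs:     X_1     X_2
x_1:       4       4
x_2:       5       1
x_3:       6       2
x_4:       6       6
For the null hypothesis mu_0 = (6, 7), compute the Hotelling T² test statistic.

Step 1 — sample mean vector:
  mean(X_1) = (4 + 5 + 6 + 6) / 4 = 21/4 = 5.25
  mean(X_2) = (4 + 1 + 2 + 6) / 4 = 13/4 = 3.25
  x̄ = (5.25, 3.25),  deviation x̄ - mu_0 = (5.25, 3.25) - (6, 7) = (-0.75, -3.75).

Step 2 — sample covariance matrix, S[i,j] = (1/(n-1)) · Σ_k (x_{k,i} - mean_i) · (x_{k,j} - mean_j), divisor n-1 = 3:
  S[X_1,X_1] = ((-1.25)·(-1.25) + (-0.25)·(-0.25) + (0.75)·(0.75) + (0.75)·(0.75)) / 3 = 2.75/3 = 0.9167
  S[X_1,X_2] = ((-1.25)·(0.75) + (-0.25)·(-2.25) + (0.75)·(-1.25) + (0.75)·(2.75)) / 3 = 0.75/3 = 0.25
  S[X_2,X_2] = ((0.75)·(0.75) + (-2.25)·(-2.25) + (-1.25)·(-1.25) + (2.75)·(2.75)) / 3 = 14.75/3 = 4.9167
  S = [[0.9167, 0.25],
 [0.25, 4.9167]].

Step 3 — invert S. det(S) = 0.9167·4.9167 - (0.25)² = 4.4444.
  S^{-1} = (1/det) · [[d, -b], [-b, a]] = [[1.1063, -0.0563],
 [-0.0563, 0.2063]].

Step 4 — quadratic form (x̄ - mu_0)^T · S^{-1} · (x̄ - mu_0):
  S^{-1} · (x̄ - mu_0) = (-0.6188, -0.7313),
  (x̄ - mu_0)^T · [...] = (-0.75)·(-0.6188) + (-3.75)·(-0.7313) = 3.2063.

Step 5 — scale by n: T² = 4 · 3.2063 = 12.825.

T² ≈ 12.825


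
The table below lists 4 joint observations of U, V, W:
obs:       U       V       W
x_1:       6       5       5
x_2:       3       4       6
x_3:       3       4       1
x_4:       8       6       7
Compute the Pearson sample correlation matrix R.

Step 1 — column means:
  mean(U) = (6 + 3 + 3 + 8) / 4 = 20/4 = 5
  mean(V) = (5 + 4 + 4 + 6) / 4 = 19/4 = 4.75
  mean(W) = (5 + 6 + 1 + 7) / 4 = 19/4 = 4.75

Step 2 — sample variances and covariances s[i,j] = (1/(n-1)) · Σ_k (x_{k,i} - mean_i) · (x_{k,j} - mean_j), with n-1 = 3:
  s[U,U] = ((1)·(1) + (-2)·(-2) + (-2)·(-2) + (3)·(3)) / 3 = 18/3 = 6
  s[U,V] = ((1)·(0.25) + (-2)·(-0.75) + (-2)·(-0.75) + (3)·(1.25)) / 3 = 7/3 = 2.3333
  s[U,W] = ((1)·(0.25) + (-2)·(1.25) + (-2)·(-3.75) + (3)·(2.25)) / 3 = 12/3 = 4
  s[V,V] = ((0.25)·(0.25) + (-0.75)·(-0.75) + (-0.75)·(-0.75) + (1.25)·(1.25)) / 3 = 2.75/3 = 0.9167
  s[V,W] = ((0.25)·(0.25) + (-0.75)·(1.25) + (-0.75)·(-3.75) + (1.25)·(2.25)) / 3 = 4.75/3 = 1.5833
  s[W,W] = ((0.25)·(0.25) + (1.25)·(1.25) + (-3.75)·(-3.75) + (2.25)·(2.25)) / 3 = 20.75/3 = 6.9167
  Sample standard deviations s_i = √(s[i,i]):
  s(U) = √(6) = 2.4495
  s(V) = √(0.9167) = 0.9574
  s(W) = √(6.9167) = 2.63

Step 3 — r_{ij} = s_{ij} / (s_i · s_j):
  r[U,U] = 1 (diagonal).
  r[U,V] = 2.3333 / (2.4495 · 0.9574) = 2.3333 / 2.3452 = 0.9949
  r[U,W] = 4 / (2.4495 · 2.63) = 4 / 6.442 = 0.6209
  r[V,V] = 1 (diagonal).
  r[V,W] = 1.5833 / (0.9574 · 2.63) = 1.5833 / 2.518 = 0.6288
  r[W,W] = 1 (diagonal).

R is symmetric with unit diagonal. Assembling:

R = [[1, 0.9949, 0.6209],
 [0.9949, 1, 0.6288],
 [0.6209, 0.6288, 1]]


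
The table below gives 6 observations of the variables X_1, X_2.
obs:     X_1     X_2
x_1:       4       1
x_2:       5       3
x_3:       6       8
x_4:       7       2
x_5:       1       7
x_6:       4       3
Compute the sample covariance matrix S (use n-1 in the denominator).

Step 1 — column means:
  mean(X_1) = (4 + 5 + 6 + 7 + 1 + 4) / 6 = 27/6 = 4.5
  mean(X_2) = (1 + 3 + 8 + 2 + 7 + 3) / 6 = 24/6 = 4

Step 2 — sample covariance S[i,j] = (1/(n-1)) · Σ_k (x_{k,i} - mean_i) · (x_{k,j} - mean_j), with n-1 = 5.
  S[X_1,X_1] = ((-0.5)·(-0.5) + (0.5)·(0.5) + (1.5)·(1.5) + (2.5)·(2.5) + (-3.5)·(-3.5) + (-0.5)·(-0.5)) / 5 = 21.5/5 = 4.3
  S[X_1,X_2] = ((-0.5)·(-3) + (0.5)·(-1) + (1.5)·(4) + (2.5)·(-2) + (-3.5)·(3) + (-0.5)·(-1)) / 5 = -8/5 = -1.6
  S[X_2,X_2] = ((-3)·(-3) + (-1)·(-1) + (4)·(4) + (-2)·(-2) + (3)·(3) + (-1)·(-1)) / 5 = 40/5 = 8

S is symmetric (S[j,i] = S[i,j]). Assembling:

S = [[4.3, -1.6],
 [-1.6, 8]]
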